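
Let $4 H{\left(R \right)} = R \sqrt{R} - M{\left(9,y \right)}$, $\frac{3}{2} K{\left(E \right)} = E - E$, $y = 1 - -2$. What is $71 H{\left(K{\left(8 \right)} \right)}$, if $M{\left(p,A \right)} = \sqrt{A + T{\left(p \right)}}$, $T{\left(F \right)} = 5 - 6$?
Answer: $- \frac{71 \sqrt{2}}{4} \approx -25.102$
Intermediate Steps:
$T{\left(F \right)} = -1$ ($T{\left(F \right)} = 5 - 6 = -1$)
$y = 3$ ($y = 1 + 2 = 3$)
$M{\left(p,A \right)} = \sqrt{-1 + A}$ ($M{\left(p,A \right)} = \sqrt{A - 1} = \sqrt{-1 + A}$)
$K{\left(E \right)} = 0$ ($K{\left(E \right)} = \frac{2 \left(E - E\right)}{3} = \frac{2}{3} \cdot 0 = 0$)
$H{\left(R \right)} = - \frac{\sqrt{2}}{4} + \frac{R^{\frac{3}{2}}}{4}$ ($H{\left(R \right)} = \frac{R \sqrt{R} - \sqrt{-1 + 3}}{4} = \frac{R^{\frac{3}{2}} - \sqrt{2}}{4} = - \frac{\sqrt{2}}{4} + \frac{R^{\frac{3}{2}}}{4}$)
$71 H{\left(K{\left(8 \right)} \right)} = 71 \left(- \frac{\sqrt{2}}{4} + \frac{0^{\frac{3}{2}}}{4}\right) = 71 \left(- \frac{\sqrt{2}}{4} + \frac{1}{4} \cdot 0\right) = 71 \left(- \frac{\sqrt{2}}{4} + 0\right) = 71 \left(- \frac{\sqrt{2}}{4}\right) = - \frac{71 \sqrt{2}}{4}$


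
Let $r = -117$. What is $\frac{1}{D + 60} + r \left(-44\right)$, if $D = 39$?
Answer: $\frac{509653}{99} \approx 5148.0$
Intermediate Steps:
$\frac{1}{D + 60} + r \left(-44\right) = \frac{1}{39 + 60} - -5148 = \frac{1}{99} + 5148 = \frac{509653}{99}$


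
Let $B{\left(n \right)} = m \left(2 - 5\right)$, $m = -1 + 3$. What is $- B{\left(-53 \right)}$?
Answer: $6$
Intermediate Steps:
$m = 2$
$B{\left(n \right)} = -6$ ($B{\left(n \right)} = 2 \left(2 - 5\right) = 2 \left(-3\right) = -6$)
$- B{\left(-53 \right)} = \left(-1\right) \left(-6\right) = 6$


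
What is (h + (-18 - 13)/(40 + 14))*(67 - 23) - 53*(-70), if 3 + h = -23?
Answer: 68600/27 ≈ 2540.7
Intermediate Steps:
h = -26 (h = -3 - 23 = -26)
(h + (-18 - 13)/(40 + 14))*(67 - 23) - 53*(-70) = (-26 + (-18 - 13)/(40 + 14))*(67 - 23) - 53*(-70) = (-26 - 31/54)*44 + 3710 = -1435/54*44 + 3710 = -31570/27 + 3710 = 68600/27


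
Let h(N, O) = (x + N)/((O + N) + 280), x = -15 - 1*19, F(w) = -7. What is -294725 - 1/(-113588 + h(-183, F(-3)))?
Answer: -3013014052235/10223137 ≈ -2.9473e+5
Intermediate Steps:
x = -34 (x = -15 - 19 = -34)
h(N, O) = (-34 + N)/(280 + N + O) (h(N, O) = (-34 + N)/((O + N) + 280) = (-34 + N)/((N + O) + 280) = (-34 + N)/(280 + N + O))
-294725 - 1/(-113588 + h(-183, F(-3))) = -294725 - 1/(-113588 + (-34 - 183)/(280 - 183 - 7)) = -294725 - 1/(-113588 - 217/90) = -294725 - 1/(-10223137/90) = -294725 - 1*(-90/10223137) = -294725 + 90/10223137 = -3013014052235/10223137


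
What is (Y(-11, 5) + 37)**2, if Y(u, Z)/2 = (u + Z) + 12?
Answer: 2401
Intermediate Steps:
Y(u, Z) = 24 + 2*Z + 2*u (Y(u, Z) = 2*((u + Z) + 12) = 2*((Z + u) + 12) = 2*(12 + Z + u) = 24 + 2*Z + 2*u)
(Y(-11, 5) + 37)**2 = ((24 + 2*5 + 2*(-11)) + 37)**2 = ((24 + 10 - 22) + 37)**2 = (12 + 37)**2 = 49**2 = 2401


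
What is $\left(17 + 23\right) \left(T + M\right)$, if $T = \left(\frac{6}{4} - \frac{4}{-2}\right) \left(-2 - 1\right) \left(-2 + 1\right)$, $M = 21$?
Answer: $1260$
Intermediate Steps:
$T = \frac{21}{2}$ ($T = \left(6 \cdot \frac{1}{4} - -2\right) \left(\left(-3\right) \left(-1\right)\right) = \left(\frac{3}{2} + 2\right) 3 = \frac{7}{2} \cdot 3 = \frac{21}{2} \approx 10.5$)
$\left(17 + 23\right) \left(T + M\right) = \left(17 + 23\right) \left(\frac{21}{2} + 21\right) = 40 \cdot \frac{63}{2} = 1260$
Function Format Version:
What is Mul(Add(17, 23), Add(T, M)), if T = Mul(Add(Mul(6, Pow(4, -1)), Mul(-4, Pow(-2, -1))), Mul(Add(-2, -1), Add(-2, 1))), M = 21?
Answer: 1260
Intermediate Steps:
T = Rational(21, 2) (T = Mul(Add(Mul(6, Rational(1, 4)), Mul(-4, Rational(-1, 2))), Mul(-3, -1)) = Mul(Add(Rational(3, 2), 2), 3) = Mul(Rational(7, 2), 3) = Rational(21, 2) ≈ 10.500)
Mul(Add(17, 23), Add(T, M)) = Mul(Add(17, 23), Add(Rational(21, 2), 21)) = Mul(40, Rational(63, 2)) = 1260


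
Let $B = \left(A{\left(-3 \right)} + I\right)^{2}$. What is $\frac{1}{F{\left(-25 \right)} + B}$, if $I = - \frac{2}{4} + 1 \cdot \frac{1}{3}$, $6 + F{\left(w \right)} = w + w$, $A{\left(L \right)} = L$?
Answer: $- \frac{36}{1655} \approx -0.021752$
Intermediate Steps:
$F{\left(w \right)} = -6 + 2 w$ ($F{\left(w \right)} = -6 + \left(w + w\right) = -6 + 2 w$)
$I = - \frac{1}{6}$ ($I = \left(-2\right) \frac{1}{4} + 1 \cdot \frac{1}{3} = - \frac{1}{2} + \frac{1}{3} = - \frac{1}{6} \approx -0.16667$)
$B = \frac{361}{36}$ ($B = \left(-3 - \frac{1}{6}\right)^{2} = \left(- \frac{19}{6}\right)^{2} = \frac{361}{36} \approx 10.028$)
$\frac{1}{F{\left(-25 \right)} + B} = \frac{1}{\left(-6 + 2 \left(-25\right)\right) + \frac{361}{36}} = \frac{1}{\left(-6 - 50\right) + \frac{361}{36}} = \frac{1}{-56 + \frac{361}{36}} = \frac{1}{- \frac{1655}{36}} = - \frac{36}{1655}$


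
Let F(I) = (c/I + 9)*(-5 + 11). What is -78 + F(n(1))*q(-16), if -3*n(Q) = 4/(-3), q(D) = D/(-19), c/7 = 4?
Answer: 5430/19 ≈ 285.79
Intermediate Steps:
c = 28 (c = 7*4 = 28)
q(D) = -D/19 (q(D) = D*(-1/19) = -D/19)
n(Q) = 4/9 (n(Q) = -4/(3*(-3)) = -4*(-1)/(3*3) = -⅓*(-4/3) = 4/9)
F(I) = 54 + 168/I (F(I) = (28/I + 9)*(-5 + 11) = (9 + 28/I)*6 = 54 + 168/I)
-78 + F(n(1))*q(-16) = -78 + (54 + 168/(4/9))*(-1/19*(-16)) = -78 + (54 + 168*(9/4))*(16/19) = -78 + (54 + 378)*(16/19) = -78 + 432*(16/19) = -78 + 6912/19 = 5430/19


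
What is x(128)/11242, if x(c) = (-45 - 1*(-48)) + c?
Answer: 131/11242 ≈ 0.011653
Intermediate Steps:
x(c) = 3 + c (x(c) = (-45 + 48) + c = 3 + c)
x(128)/11242 = (3 + 128)/11242 = 131*(1/11242) = 131/11242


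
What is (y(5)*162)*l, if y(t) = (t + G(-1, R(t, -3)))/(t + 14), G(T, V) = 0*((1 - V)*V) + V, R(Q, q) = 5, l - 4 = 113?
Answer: 189540/19 ≈ 9975.8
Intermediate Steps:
l = 117 (l = 4 + 113 = 117)
G(T, V) = V (G(T, V) = 0*(V*(1 - V)) + V = 0 + V = V)
y(t) = (5 + t)/(14 + t) (y(t) = (t + 5)/(t + 14) = (5 + t)/(14 + t))
(y(5)*162)*l = (((5 + 5)/(14 + 5))*162)*117 = ((10/19)*162)*117 = (1620/19)*117 = 189540/19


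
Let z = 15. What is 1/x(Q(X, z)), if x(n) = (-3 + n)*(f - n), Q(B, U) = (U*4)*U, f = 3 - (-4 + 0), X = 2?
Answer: -1/801021 ≈ -1.2484e-6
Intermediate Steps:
f = 7 (f = 3 - 1*(-4) = 3 + 4 = 7)
Q(B, U) = 4*U**2 (Q(B, U) = (4*U)*U = 4*U**2)
x(n) = (-3 + n)*(7 - n)
1/x(Q(X, z)) = 1/(-21 - (4*15**2)**2 + 10*(4*15**2)) = 1/(-21 - (4*225)**2 + 10*(4*225)) = 1/(-21 - 1*900**2 + 10*900) = 1/(-21 - 1*810000 + 9000) = 1/(-21 - 810000 + 9000) = 1/(-801021) = -1/801021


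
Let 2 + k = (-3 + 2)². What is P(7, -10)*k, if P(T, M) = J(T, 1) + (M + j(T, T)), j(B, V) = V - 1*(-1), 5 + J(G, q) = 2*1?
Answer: 5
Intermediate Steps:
J(G, q) = -3 (J(G, q) = -5 + 2*1 = -5 + 2 = -3)
j(B, V) = 1 + V (j(B, V) = V + 1 = 1 + V)
P(T, M) = -2 + M + T (P(T, M) = -3 + (M + (1 + T)) = -3 + (1 + M + T) = -2 + M + T)
k = -1 (k = -2 + (-3 + 2)² = -2 + (-1)² = -2 + 1 = -1)
P(7, -10)*k = (-2 - 10 + 7)*(-1) = -5*(-1) = 5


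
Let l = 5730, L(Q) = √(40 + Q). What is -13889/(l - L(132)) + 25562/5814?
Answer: 94142247889/47722370148 - 13889*√43/16416364 ≈ 1.9672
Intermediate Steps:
-13889/(l - L(132)) + 25562/5814 = -13889/(5730 - √(40 + 132)) + 25562/5814 = -13889/(5730 - √172) + 25562*(1/5814) = -13889/(5730 - 2*√43) + 12781/2907 = 12781/2907 - 13889/(5730 - 2*√43)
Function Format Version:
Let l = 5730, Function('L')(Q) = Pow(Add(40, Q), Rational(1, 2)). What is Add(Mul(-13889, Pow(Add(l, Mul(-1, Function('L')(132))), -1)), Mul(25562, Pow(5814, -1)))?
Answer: Add(Rational(94142247889, 47722370148), Mul(Rational(-13889, 16416364), Pow(43, Rational(1, 2)))) ≈ 1.9672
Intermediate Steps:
Add(Mul(-13889, Pow(Add(l, Mul(-1, Function('L')(132))), -1)), Mul(25562, Pow(5814, -1))) = Add(Mul(-13889, Pow(Add(5730, Mul(-1, Pow(Add(40, 132), Rational(1, 2)))), -1)), Mul(25562, Pow(5814, -1))) = Add(Mul(-13889, Pow(Add(5730, Mul(-1, Pow(172, Rational(1, 2)))), -1)), Mul(25562, Rational(1, 5814))) = Add(Mul(-13889, Pow(Add(5730, Mul(-1, Mul(2, Pow(43, Rational(1, 2))))), -1)), Rational(12781, 2907)) = Add(Mul(-13889, Pow(Add(5730, Mul(-2, Pow(43, Rational(1, 2)))), -1)), Rational(12781, 2907)) = Add(Rational(12781, 2907), Mul(-13889, Pow(Add(5730, Mul(-2, Pow(43, Rational(1, 2)))), -1)))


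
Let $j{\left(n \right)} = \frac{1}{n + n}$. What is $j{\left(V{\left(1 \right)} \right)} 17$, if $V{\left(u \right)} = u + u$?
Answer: $\frac{17}{4} \approx 4.25$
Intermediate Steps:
$V{\left(u \right)} = 2 u$
$j{\left(n \right)} = \frac{1}{2 n}$
$j{\left(V{\left(1 \right)} \right)} 17 = \frac{1}{2 \cdot 2 \cdot 1} \cdot 17 = \frac{1}{2 \cdot 2} \cdot 17 = \frac{1}{2} \cdot \frac{1}{2} \cdot 17 = \frac{1}{4} \cdot 17 = \frac{17}{4}$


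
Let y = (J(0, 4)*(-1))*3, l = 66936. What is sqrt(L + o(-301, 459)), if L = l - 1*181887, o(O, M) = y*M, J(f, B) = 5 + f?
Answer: 2*I*sqrt(30459) ≈ 349.05*I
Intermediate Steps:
y = -15 (y = ((5 + 0)*(-1))*3 = (5*(-1))*3 = -5*3 = -15)
o(O, M) = -15*M
L = -114951 (L = 66936 - 1*181887 = 66936 - 181887 = -114951)
sqrt(L + o(-301, 459)) = sqrt(-114951 - 15*459) = sqrt(-114951 - 6885) = sqrt(-121836) = 2*I*sqrt(30459)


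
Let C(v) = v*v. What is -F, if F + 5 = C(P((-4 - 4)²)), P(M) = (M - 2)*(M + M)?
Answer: -62980091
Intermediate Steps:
P(M) = 2*M*(-2 + M) (P(M) = (-2 + M)*(2*M) = 2*M*(-2 + M))
C(v) = v²
F = 62980091 (F = -5 + (2*(-4 - 4)²*(-2 + (-4 - 4)²))² = -5 + (2*(-8)²*(-2 + (-8)²))² = -5 + (2*64*(-2 + 64))² = -5 + (2*64*62)² = -5 + 7936² = -5 + 62980096 = 62980091)
-F = -1*62980091 = -62980091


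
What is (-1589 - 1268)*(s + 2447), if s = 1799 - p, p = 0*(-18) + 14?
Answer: -12090824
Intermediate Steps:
p = 14 (p = 0 + 14 = 14)
s = 1785 (s = 1799 - 1*14 = 1799 - 14 = 1785)
(-1589 - 1268)*(s + 2447) = (-1589 - 1268)*(1785 + 2447) = -2857*4232 = -12090824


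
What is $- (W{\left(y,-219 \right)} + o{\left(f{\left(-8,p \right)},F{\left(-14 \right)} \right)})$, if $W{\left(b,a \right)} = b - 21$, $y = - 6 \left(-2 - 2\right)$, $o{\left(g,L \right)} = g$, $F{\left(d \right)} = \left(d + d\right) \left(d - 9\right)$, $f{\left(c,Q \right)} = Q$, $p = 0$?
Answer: $-3$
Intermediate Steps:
$F{\left(d \right)} = 2 d \left(-9 + d\right)$
$y = 24$ ($y = \left(-6\right) \left(-4\right) = 24$)
$W{\left(b,a \right)} = -21 + b$ ($W{\left(b,a \right)} = b - 21 = -21 + b$)
$- (W{\left(y,-219 \right)} + o{\left(f{\left(-8,p \right)},F{\left(-14 \right)} \right)}) = - (\left(-21 + 24\right) + 0) = - (3 + 0) = \left(-1\right) 3 = -3$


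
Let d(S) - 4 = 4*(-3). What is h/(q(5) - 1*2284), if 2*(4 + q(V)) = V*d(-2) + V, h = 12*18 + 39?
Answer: -170/1537 ≈ -0.11061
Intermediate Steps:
d(S) = -8 (d(S) = 4 + 4*(-3) = 4 - 12 = -8)
h = 255 (h = 216 + 39 = 255)
q(V) = -4 - 7*V/2 (q(V) = -4 + (V*(-8) + V)/2 = -4 + (-8*V + V)/2 = -4 + (-7*V)/2 = -4 - 7*V/2)
h/(q(5) - 1*2284) = 255/((-4 - 7/2*5) - 1*2284) = 255/((-4 - 35/2) - 2284) = 255/(-43/2 - 2284) = 255/(-4611/2) = 255*(-2/4611) = -170/1537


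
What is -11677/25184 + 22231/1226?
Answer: 272774751/15437792 ≈ 17.669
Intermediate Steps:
-11677/25184 + 22231/1226 = 272774751/15437792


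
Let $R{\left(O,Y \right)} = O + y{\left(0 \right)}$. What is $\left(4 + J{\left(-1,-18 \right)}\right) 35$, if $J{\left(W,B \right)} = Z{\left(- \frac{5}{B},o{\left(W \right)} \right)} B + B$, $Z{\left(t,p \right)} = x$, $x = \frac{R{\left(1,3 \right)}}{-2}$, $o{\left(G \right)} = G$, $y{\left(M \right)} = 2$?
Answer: $455$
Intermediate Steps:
$R{\left(O,Y \right)} = 2 + O$ ($R{\left(O,Y \right)} = O + 2 = 2 + O$)
$x = - \frac{3}{2}$ ($x = \frac{2 + 1}{-2} = 3 \left(- \frac{1}{2}\right) = - \frac{3}{2} \approx -1.5$)
$Z{\left(t,p \right)} = - \frac{3}{2}$
$J{\left(W,B \right)} = - \frac{B}{2}$ ($J{\left(W,B \right)} = - \frac{3 B}{2} + B = - \frac{B}{2}$)
$\left(4 + J{\left(-1,-18 \right)}\right) 35 = \left(4 - -9\right) 35 = \left(4 + 9\right) 35 = 13 \cdot 35 = 455$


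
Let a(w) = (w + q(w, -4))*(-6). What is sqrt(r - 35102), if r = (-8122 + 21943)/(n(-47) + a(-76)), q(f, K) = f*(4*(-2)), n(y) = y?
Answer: I*sqrt(368304095561)/3239 ≈ 187.37*I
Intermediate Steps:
q(f, K) = -8*f (q(f, K) = f*(-8) = -8*f)
a(w) = 42*w (a(w) = (w - 8*w)*(-6) = -7*w*(-6) = 42*w)
r = -13821/3239 (r = (-8122 + 21943)/(-47 + 42*(-76)) = 13821/(-47 - 3192) = 13821/(-3239) = 13821*(-1/3239) = -13821/3239 ≈ -4.2671)
sqrt(r - 35102) = sqrt(-13821/3239 - 35102) = sqrt(-113709199/3239) = I*sqrt(368304095561)/3239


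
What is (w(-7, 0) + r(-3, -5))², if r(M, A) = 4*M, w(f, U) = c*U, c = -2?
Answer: 144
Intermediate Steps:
w(f, U) = -2*U
(w(-7, 0) + r(-3, -5))² = (-2*0 + 4*(-3))² = (0 - 12)² = (-12)² = 144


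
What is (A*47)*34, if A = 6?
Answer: 9588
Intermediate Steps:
(A*47)*34 = (6*47)*34 = 282*34 = 9588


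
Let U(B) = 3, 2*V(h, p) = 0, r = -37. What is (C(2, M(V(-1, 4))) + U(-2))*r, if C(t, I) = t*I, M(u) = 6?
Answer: -555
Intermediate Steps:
V(h, p) = 0 (V(h, p) = (½)*0 = 0)
C(t, I) = I*t
(C(2, M(V(-1, 4))) + U(-2))*r = (6*2 + 3)*(-37) = (12 + 3)*(-37) = 15*(-37) = -555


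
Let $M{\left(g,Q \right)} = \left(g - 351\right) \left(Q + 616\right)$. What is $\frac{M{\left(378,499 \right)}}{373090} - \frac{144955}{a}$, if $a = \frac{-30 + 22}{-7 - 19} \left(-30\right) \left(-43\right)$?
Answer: $- \frac{14058021011}{38502888} \approx -365.12$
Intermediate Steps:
$M{\left(g,Q \right)} = \left(-351 + g\right) \left(616 + Q\right)$ ($M{\left(g,Q \right)} = \left(g - 351\right) \left(616 + Q\right) = \left(-351 + g\right) \left(616 + Q\right)$)
$a = \frac{5160}{13}$ ($a = - \frac{8}{-26} \left(-30\right) \left(-43\right) = \left(-8\right) \left(- \frac{1}{26}\right) \left(-30\right) \left(-43\right) = \frac{4}{13} \left(-30\right) \left(-43\right) = \left(- \frac{120}{13}\right) \left(-43\right) = \frac{5160}{13} \approx 396.92$)
$\frac{M{\left(378,499 \right)}}{373090} - \frac{144955}{a} = \frac{-216216 - 175149 + 616 \cdot 378 + 499 \cdot 378}{373090} - \frac{144955}{\frac{5160}{13}} = \left(-216216 - 175149 + 232848 + 188622\right) \frac{1}{373090} - \frac{376883}{1032} = 30105 \cdot \frac{1}{373090} - \frac{376883}{1032} = \frac{6021}{74618} - \frac{376883}{1032} = - \frac{14058021011}{38502888}$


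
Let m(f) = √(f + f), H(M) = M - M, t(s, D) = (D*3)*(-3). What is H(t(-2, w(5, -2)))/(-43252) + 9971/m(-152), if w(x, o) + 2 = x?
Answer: -9971*I*√19/76 ≈ -571.88*I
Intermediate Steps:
w(x, o) = -2 + x
t(s, D) = -9*D (t(s, D) = (3*D)*(-3) = -9*D)
H(M) = 0
m(f) = √2*√f (m(f) = √(2*f) = √2*√f)
H(t(-2, w(5, -2)))/(-43252) + 9971/m(-152) = 0/(-43252) + 9971/((√2*√(-152))) = 0*(-1/43252) + 9971/((√2*(2*I*√38))) = 0 + 9971/((4*I*√19)) = 0 + 9971*(-I*√19/76) = 0 - 9971*I*√19/76 = -9971*I*√19/76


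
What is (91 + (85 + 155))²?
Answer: 109561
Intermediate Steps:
(91 + (85 + 155))² = (91 + 240)² = 331² = 109561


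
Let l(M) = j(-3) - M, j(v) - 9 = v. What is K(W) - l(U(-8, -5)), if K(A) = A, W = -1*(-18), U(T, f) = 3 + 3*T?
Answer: -9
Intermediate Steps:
W = 18
j(v) = 9 + v
l(M) = 6 - M (l(M) = (9 - 3) - M = 6 - M)
K(W) - l(U(-8, -5)) = 18 - (6 - (3 + 3*(-8))) = 18 - (6 - (3 - 24)) = 18 - (6 - 1*(-21)) = 18 - (6 + 21) = 18 - 1*27 = 18 - 27 = -9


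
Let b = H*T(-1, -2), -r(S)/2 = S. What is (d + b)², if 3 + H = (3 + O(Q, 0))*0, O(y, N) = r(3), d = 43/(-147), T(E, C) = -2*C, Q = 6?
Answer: 3265249/21609 ≈ 151.11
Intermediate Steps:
d = -43/147 (d = 43*(-1/147) = -43/147 ≈ -0.29252)
r(S) = -2*S
O(y, N) = -6 (O(y, N) = -2*3 = -6)
H = -3 (H = -3 + (3 - 6)*0 = -3 - 3*0 = -3 + 0 = -3)
b = -12 (b = -(-6)*(-2) = -3*4 = -12)
(d + b)² = (-43/147 - 12)² = (-1807/147)² = 3265249/21609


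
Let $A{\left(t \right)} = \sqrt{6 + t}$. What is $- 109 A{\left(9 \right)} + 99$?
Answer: $99 - 109 \sqrt{15} \approx -323.16$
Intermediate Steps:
$- 109 A{\left(9 \right)} + 99 = - 109 \sqrt{6 + 9} + 99 = - 109 \sqrt{15} + 99 = 99 - 109 \sqrt{15}$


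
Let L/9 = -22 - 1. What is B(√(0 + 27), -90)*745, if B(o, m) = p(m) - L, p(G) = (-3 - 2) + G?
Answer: 83440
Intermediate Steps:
L = -207 (L = 9*(-22 - 1) = 9*(-23) = -207)
p(G) = -5 + G
B(o, m) = 202 + m (B(o, m) = (-5 + m) - 1*(-207) = (-5 + m) + 207 = 202 + m)
B(√(0 + 27), -90)*745 = (202 - 90)*745 = 112*745 = 83440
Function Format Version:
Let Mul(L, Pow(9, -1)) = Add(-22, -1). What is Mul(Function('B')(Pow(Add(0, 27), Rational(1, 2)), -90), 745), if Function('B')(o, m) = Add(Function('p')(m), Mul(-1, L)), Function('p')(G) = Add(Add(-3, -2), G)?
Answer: 83440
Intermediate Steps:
L = -207 (L = Mul(9, Add(-22, -1)) = Mul(9, -23) = -207)
Function('p')(G) = Add(-5, G)
Function('B')(o, m) = Add(202, m) (Function('B')(o, m) = Add(Add(-5, m), Mul(-1, -207)) = Add(Add(-5, m), 207) = Add(202, m))
Mul(Function('B')(Pow(Add(0, 27), Rational(1, 2)), -90), 745) = Mul(Add(202, -90), 745) = Mul(112, 745) = 83440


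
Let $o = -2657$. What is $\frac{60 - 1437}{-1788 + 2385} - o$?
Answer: $\frac{528284}{199} \approx 2654.7$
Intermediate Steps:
$\frac{60 - 1437}{-1788 + 2385} - o = \frac{60 - 1437}{-1788 + 2385} - -2657 = - \frac{1377}{597} + 2657 = \left(-1377\right) \frac{1}{597} + 2657 = - \frac{459}{199} + 2657 = \frac{528284}{199}$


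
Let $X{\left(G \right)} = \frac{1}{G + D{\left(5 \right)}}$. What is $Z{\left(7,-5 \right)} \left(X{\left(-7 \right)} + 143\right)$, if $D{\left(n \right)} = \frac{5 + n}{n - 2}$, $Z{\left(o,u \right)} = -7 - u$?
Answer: $- \frac{3140}{11} \approx -285.45$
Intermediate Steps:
$D{\left(n \right)} = \frac{5 + n}{-2 + n}$
$X{\left(G \right)} = \frac{1}{\frac{10}{3} + G}$ ($X{\left(G \right)} = \frac{1}{G + \frac{5 + 5}{-2 + 5}} = \frac{1}{G + \frac{1}{3} \cdot 10} = \frac{1}{G + \frac{10}{3}} = \frac{1}{\frac{10}{3} + G}$)
$Z{\left(7,-5 \right)} \left(X{\left(-7 \right)} + 143\right) = \left(-7 - -5\right) \left(\frac{3}{10 + 3 \left(-7\right)} + 143\right) = \left(-7 + 5\right) \left(\frac{3}{10 - 21} + 143\right) = - 2 \left(\frac{3}{-11} + 143\right) = - 2 \left(3 \left(- \frac{1}{11}\right) + 143\right) = - 2 \left(- \frac{3}{11} + 143\right) = \left(-2\right) \frac{1570}{11} = - \frac{3140}{11}$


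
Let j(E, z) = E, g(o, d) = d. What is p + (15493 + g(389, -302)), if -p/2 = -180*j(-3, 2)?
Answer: 14111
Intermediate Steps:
p = -1080 (p = -(-360)*(-3) = -2*540 = -1080)
p + (15493 + g(389, -302)) = -1080 + (15493 - 302) = -1080 + 15191 = 14111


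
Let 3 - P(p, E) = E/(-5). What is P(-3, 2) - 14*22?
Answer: -1523/5 ≈ -304.60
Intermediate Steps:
P(p, E) = 3 + E/5 (P(p, E) = 3 - E/(-5) = 3 - E*(-1)/5 = 3 - (-1)*E/5 = 3 + E/5)
P(-3, 2) - 14*22 = (3 + (⅕)*2) - 14*22 = (3 + ⅖) - 308 = 17/5 - 308 = -1523/5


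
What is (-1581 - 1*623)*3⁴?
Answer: -178524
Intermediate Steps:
(-1581 - 1*623)*3⁴ = (-1581 - 623)*81 = -2204*81 = -178524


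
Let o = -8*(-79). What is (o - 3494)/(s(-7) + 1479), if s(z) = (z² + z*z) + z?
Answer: -1431/785 ≈ -1.8229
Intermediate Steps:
s(z) = z + 2*z² (s(z) = (z² + z²) + z = 2*z² + z = z + 2*z²)
o = 632
(o - 3494)/(s(-7) + 1479) = (632 - 3494)/(-7*(1 + 2*(-7)) + 1479) = -2862/(-7*(1 - 14) + 1479) = -2862/(-7*(-13) + 1479) = -2862/(91 + 1479) = -2862/1570 = -2862*1/1570 = -1431/785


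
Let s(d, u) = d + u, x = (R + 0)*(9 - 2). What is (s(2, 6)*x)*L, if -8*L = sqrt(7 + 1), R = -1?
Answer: 14*sqrt(2) ≈ 19.799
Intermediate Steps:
L = -sqrt(2)/4 (L = -sqrt(7 + 1)/8 = -sqrt(2)/4 ≈ -0.35355)
x = -7 (x = (-1 + 0)*(9 - 2) = -1*7 = -7)
(s(2, 6)*x)*L = ((2 + 6)*(-7))*(-sqrt(2)/4) = (8*(-7))*(-sqrt(2)/4) = -(-14)*sqrt(2) = 14*sqrt(2)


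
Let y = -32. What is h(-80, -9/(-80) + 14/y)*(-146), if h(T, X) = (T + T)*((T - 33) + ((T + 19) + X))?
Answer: -4072232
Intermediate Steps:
h(T, X) = 2*T*(-14 + X + 2*T) (h(T, X) = (2*T)*((-33 + T) + ((19 + T) + X)) = (2*T)*((-33 + T) + (19 + T + X)) = (2*T)*(-14 + X + 2*T) = 2*T*(-14 + X + 2*T))
h(-80, -9/(-80) + 14/y)*(-146) = (2*(-80)*(-14 + (-9/(-80) + 14/(-32)) + 2*(-80)))*(-146) = (2*(-80)*(-14 + (-9*(-1/80) + 14*(-1/32)) - 160))*(-146) = (2*(-80)*(-14 + (9/80 - 7/16) - 160))*(-146) = (2*(-80)*(-14 - 13/40 - 160))*(-146) = (2*(-80)*(-6973/40))*(-146) = 27892*(-146) = -4072232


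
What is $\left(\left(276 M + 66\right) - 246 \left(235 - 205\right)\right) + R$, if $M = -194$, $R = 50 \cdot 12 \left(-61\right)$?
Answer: $-97458$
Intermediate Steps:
$R = -36600$ ($R = 600 \left(-61\right) = -36600$)
$\left(\left(276 M + 66\right) - 246 \left(235 - 205\right)\right) + R = \left(\left(276 \left(-194\right) + 66\right) - 246 \left(235 - 205\right)\right) - 36600 = \left(\left(-53544 + 66\right) - 7380\right) - 36600 = \left(-53478 - 7380\right) - 36600 = -60858 - 36600 = -97458$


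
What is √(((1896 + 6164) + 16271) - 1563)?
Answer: 4*√1423 ≈ 150.89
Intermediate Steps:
√(((1896 + 6164) + 16271) - 1563) = √((8060 + 16271) - 1563) = √(24331 - 1563) = √22768 = 4*√1423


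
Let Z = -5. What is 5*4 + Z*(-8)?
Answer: 60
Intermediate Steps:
5*4 + Z*(-8) = 5*4 - 5*(-8) = 20 + 40 = 60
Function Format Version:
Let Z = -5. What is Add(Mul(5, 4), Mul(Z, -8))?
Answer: 60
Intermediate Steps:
Add(Mul(5, 4), Mul(Z, -8)) = Add(Mul(5, 4), Mul(-5, -8)) = Add(20, 40) = 60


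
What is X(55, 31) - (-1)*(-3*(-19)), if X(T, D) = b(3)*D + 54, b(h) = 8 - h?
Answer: 266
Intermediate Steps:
X(T, D) = 54 + 5*D (X(T, D) = (8 - 1*3)*D + 54 = (8 - 3)*D + 54 = 5*D + 54 = 54 + 5*D)
X(55, 31) - (-1)*(-3*(-19)) = (54 + 5*31) - (-1)*(-3*(-19)) = (54 + 155) - (-1)*57 = 209 - 1*(-57) = 209 + 57 = 266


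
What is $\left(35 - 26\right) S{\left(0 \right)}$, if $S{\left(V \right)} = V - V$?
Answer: $0$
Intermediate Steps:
$S{\left(V \right)} = 0$
$\left(35 - 26\right) S{\left(0 \right)} = \left(35 - 26\right) 0 = 9 \cdot 0 = 0$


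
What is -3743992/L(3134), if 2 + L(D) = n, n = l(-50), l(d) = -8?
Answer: 1871996/5 ≈ 3.7440e+5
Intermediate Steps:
n = -8
L(D) = -10 (L(D) = -2 - 8 = -10)
-3743992/L(3134) = -3743992/(-10) = -3743992*(-1/10) = 1871996/5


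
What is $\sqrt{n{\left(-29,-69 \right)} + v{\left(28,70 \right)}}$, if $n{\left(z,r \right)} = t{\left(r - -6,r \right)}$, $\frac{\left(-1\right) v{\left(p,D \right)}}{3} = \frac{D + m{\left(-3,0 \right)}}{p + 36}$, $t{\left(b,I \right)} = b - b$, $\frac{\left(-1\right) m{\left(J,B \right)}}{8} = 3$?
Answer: $\frac{i \sqrt{138}}{8} \approx 1.4684 i$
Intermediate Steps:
$m{\left(J,B \right)} = -24$ ($m{\left(J,B \right)} = \left(-8\right) 3 = -24$)
$t{\left(b,I \right)} = 0$
$v{\left(p,D \right)} = - \frac{3 \left(-24 + D\right)}{36 + p}$ ($v{\left(p,D \right)} = - 3 \frac{D - 24}{p + 36} = - 3 \frac{-24 + D}{36 + p} = - \frac{3 \left(-24 + D\right)}{36 + p}$)
$n{\left(z,r \right)} = 0$
$\sqrt{n{\left(-29,-69 \right)} + v{\left(28,70 \right)}} = \sqrt{0 + \frac{3 \left(24 - 70\right)}{36 + 28}} = \sqrt{0 + \frac{3 \left(24 - 70\right)}{64}} = \sqrt{0 + 3 \cdot \frac{1}{64} \left(-46\right)} = \sqrt{0 - \frac{69}{32}} = \sqrt{- \frac{69}{32}} = \frac{i \sqrt{138}}{8}$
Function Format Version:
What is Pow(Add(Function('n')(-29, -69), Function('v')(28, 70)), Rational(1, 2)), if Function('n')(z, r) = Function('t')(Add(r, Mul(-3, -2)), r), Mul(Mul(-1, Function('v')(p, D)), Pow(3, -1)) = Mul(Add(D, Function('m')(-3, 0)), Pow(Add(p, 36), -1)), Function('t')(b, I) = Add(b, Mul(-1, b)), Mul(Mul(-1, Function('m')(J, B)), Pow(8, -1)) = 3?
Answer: Mul(Rational(1, 8), I, Pow(138, Rational(1, 2))) ≈ Mul(1.4684, I)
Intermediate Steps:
Function('m')(J, B) = -24 (Function('m')(J, B) = Mul(-8, 3) = -24)
Function('t')(b, I) = 0
Function('v')(p, D) = Mul(-3, Pow(Add(36, p), -1), Add(-24, D)) (Function('v')(p, D) = Mul(-3, Mul(Add(D, -24), Pow(Add(p, 36), -1))) = Mul(-3, Mul(Add(-24, D), Pow(Add(36, p), -1))) = Mul(-3, Mul(Pow(Add(36, p), -1), Add(-24, D))) = Mul(-3, Pow(Add(36, p), -1), Add(-24, D)))
Function('n')(z, r) = 0
Pow(Add(Function('n')(-29, -69), Function('v')(28, 70)), Rational(1, 2)) = Pow(Add(0, Mul(3, Pow(Add(36, 28), -1), Add(24, Mul(-1, 70)))), Rational(1, 2)) = Pow(Add(0, Mul(3, Pow(64, -1), Add(24, -70))), Rational(1, 2)) = Pow(Add(0, Mul(3, Rational(1, 64), -46)), Rational(1, 2)) = Pow(Add(0, Rational(-69, 32)), Rational(1, 2)) = Pow(Rational(-69, 32), Rational(1, 2)) = Mul(Rational(1, 8), I, Pow(138, Rational(1, 2)))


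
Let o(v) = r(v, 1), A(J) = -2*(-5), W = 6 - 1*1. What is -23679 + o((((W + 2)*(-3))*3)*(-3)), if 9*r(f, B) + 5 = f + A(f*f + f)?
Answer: -212917/9 ≈ -23657.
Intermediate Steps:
W = 5 (W = 6 - 1 = 5)
A(J) = 10
r(f, B) = 5/9 + f/9 (r(f, B) = -5/9 + (f + 10)/9 = -5/9 + (10 + f)/9 = -5/9 + (10/9 + f/9) = 5/9 + f/9)
o(v) = 5/9 + v/9
-23679 + o((((W + 2)*(-3))*3)*(-3)) = -23679 + (5/9 + ((((5 + 2)*(-3))*3)*(-3))/9) = -23679 + (5/9 + (((7*(-3))*3)*(-3))/9) = -23679 + (5/9 + (-21*3*(-3))/9) = -23679 + (5/9 + (-63*(-3))/9) = -23679 + (5/9 + (1/9)*189) = -23679 + (5/9 + 21) = -23679 + 194/9 = -212917/9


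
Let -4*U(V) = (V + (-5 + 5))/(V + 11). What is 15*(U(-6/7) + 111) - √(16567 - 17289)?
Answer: 236475/142 - 19*I*√2 ≈ 1665.3 - 26.87*I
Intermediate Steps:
U(V) = -V/(4*(11 + V)) (U(V) = -(V + (-5 + 5))/(4*(V + 11)) = -(V + 0)/(4*(11 + V)) = -V/(4*(11 + V)))
15*(U(-6/7) + 111) - √(16567 - 17289) = 15*(-(-6/7)/(44 + 4*(-6/7)) + 111) - √(16567 - 17289) = 15*(-(-6*⅐)/(44 + 4*(-6*⅐)) + 111) - √(-722) = 15*(-1*(-6/7)/(44 + 4*(-6/7)) + 111) - 19*I*√2 = 15*(-1*(-6/7)/(44 - 24/7) + 111) - 19*I*√2 = 15*(-1*(-6/7)/284/7 + 111) - 19*I*√2 = 15*(-1*(-6/7)*7/284 + 111) - 19*I*√2 = 15*(3/142 + 111) - 19*I*√2 = 15*(15765/142) - 19*I*√2 = 236475/142 - 19*I*√2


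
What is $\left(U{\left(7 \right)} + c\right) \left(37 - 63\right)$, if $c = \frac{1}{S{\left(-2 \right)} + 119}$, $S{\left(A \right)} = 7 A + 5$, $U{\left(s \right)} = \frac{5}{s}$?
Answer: $- \frac{7241}{385} \approx -18.808$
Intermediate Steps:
$S{\left(A \right)} = 5 + 7 A$
$c = \frac{1}{110}$ ($c = \frac{1}{\left(5 + 7 \left(-2\right)\right) + 119} = \frac{1}{\left(5 - 14\right) + 119} = \frac{1}{-9 + 119} = \frac{1}{110} \approx 0.0090909$)
$\left(U{\left(7 \right)} + c\right) \left(37 - 63\right) = \left(\frac{5}{7} + \frac{1}{110}\right) \left(37 - 63\right) = \left(5 \cdot \frac{1}{7} + \frac{1}{110}\right) \left(-26\right) = \left(\frac{5}{7} + \frac{1}{110}\right) \left(-26\right) = \frac{557}{770} \left(-26\right) = - \frac{7241}{385}$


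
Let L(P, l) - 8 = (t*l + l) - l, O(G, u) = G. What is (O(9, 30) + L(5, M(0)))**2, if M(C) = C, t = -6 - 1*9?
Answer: 289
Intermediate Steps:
t = -15 (t = -6 - 9 = -15)
L(P, l) = 8 - 15*l (L(P, l) = 8 + ((-15*l + l) - l) = 8 + (-14*l - l) = 8 - 15*l)
(O(9, 30) + L(5, M(0)))**2 = (9 + (8 - 15*0))**2 = (9 + (8 + 0))**2 = (9 + 8)**2 = 17**2 = 289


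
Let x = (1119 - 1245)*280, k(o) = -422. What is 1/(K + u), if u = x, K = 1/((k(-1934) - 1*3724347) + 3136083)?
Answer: -588686/20768842081 ≈ -2.8345e-5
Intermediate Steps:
K = -1/588686 (K = 1/((-422 - 1*3724347) + 3136083) = 1/((-422 - 3724347) + 3136083) = 1/(-3724769 + 3136083) = 1/(-588686) = -1/588686 ≈ -1.6987e-6)
x = -35280 (x = -126*280 = -35280)
u = -35280
1/(K + u) = 1/(-1/588686 - 35280) = 1/(-20768842081/588686) = -588686/20768842081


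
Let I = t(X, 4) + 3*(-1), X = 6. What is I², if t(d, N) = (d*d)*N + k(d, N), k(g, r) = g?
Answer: 21609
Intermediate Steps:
t(d, N) = d + N*d² (t(d, N) = (d*d)*N + d = d²*N + d = N*d² + d = d + N*d²)
I = 147 (I = 6*(1 + 4*6) + 3*(-1) = 6*(1 + 24) - 3 = 6*25 - 3 = 150 - 3 = 147)
I² = 147² = 21609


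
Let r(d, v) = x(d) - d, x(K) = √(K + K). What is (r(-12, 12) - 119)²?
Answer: 11425 - 428*I*√6 ≈ 11425.0 - 1048.4*I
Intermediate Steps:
x(K) = √2*√K (x(K) = √(2*K) = √2*√K)
r(d, v) = -d + √2*√d (r(d, v) = √2*√d - d = -d + √2*√d)
(r(-12, 12) - 119)² = ((-1*(-12) + √2*√(-12)) - 119)² = ((12 + √2*(2*I*√3)) - 119)² = ((12 + 2*I*√6) - 119)² = (-107 + 2*I*√6)²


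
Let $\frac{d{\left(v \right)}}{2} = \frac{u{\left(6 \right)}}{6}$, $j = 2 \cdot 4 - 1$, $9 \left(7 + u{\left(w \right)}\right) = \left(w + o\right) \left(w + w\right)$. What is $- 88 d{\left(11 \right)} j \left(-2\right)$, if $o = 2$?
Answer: $\frac{13552}{9} \approx 1505.8$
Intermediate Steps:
$u{\left(w \right)} = -7 + \frac{2 w \left(2 + w\right)}{9}$ ($u{\left(w \right)} = -7 + \frac{\left(w + 2\right) \left(w + w\right)}{9} = -7 + \frac{\left(2 + w\right) 2 w}{9} = -7 + \frac{2 w \left(2 + w\right)}{9}$)
$j = 7$ ($j = 8 - 1 = 7$)
$d{\left(v \right)} = \frac{11}{9}$ ($d{\left(v \right)} = 2 \frac{-7 + \frac{2 \cdot 6^{2}}{9} + \frac{4}{9} \cdot 6}{6} = 2 \left(-7 + \frac{2}{9} \cdot 36 + \frac{8}{3}\right) \frac{1}{6} = 2 \left(-7 + 8 + \frac{8}{3}\right) \frac{1}{6} = 2 \cdot \frac{11}{3} \cdot \frac{1}{6} = 2 \cdot \frac{11}{18} = \frac{11}{9}$)
$- 88 d{\left(11 \right)} j \left(-2\right) = \left(-88\right) \frac{11}{9} \cdot 7 \left(-2\right) = \left(- \frac{968}{9}\right) \left(-14\right) = \frac{13552}{9}$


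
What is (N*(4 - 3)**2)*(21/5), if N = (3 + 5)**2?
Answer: 1344/5 ≈ 268.80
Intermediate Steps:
N = 64 (N = 8**2 = 64)
(N*(4 - 3)**2)*(21/5) = (64*(4 - 3)**2)*(21/5) = (64*1**2)*(21*(1/5)) = (64*1)*(21/5) = 64*(21/5) = 1344/5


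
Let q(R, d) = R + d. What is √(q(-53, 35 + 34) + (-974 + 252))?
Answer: I*√706 ≈ 26.571*I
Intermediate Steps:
√(q(-53, 35 + 34) + (-974 + 252)) = √((-53 + (35 + 34)) + (-974 + 252)) = √((-53 + 69) - 722) = √(16 - 722) = √(-706) = I*√706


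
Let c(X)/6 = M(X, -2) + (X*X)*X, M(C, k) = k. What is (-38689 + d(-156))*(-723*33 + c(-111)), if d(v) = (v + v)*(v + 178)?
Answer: 374885565321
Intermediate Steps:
d(v) = 2*v*(178 + v) (d(v) = (2*v)*(178 + v) = 2*v*(178 + v))
c(X) = -12 + 6*X**3 (c(X) = 6*(-2 + (X*X)*X) = 6*(-2 + X**2*X) = 6*(-2 + X**3) = -12 + 6*X**3)
(-38689 + d(-156))*(-723*33 + c(-111)) = (-38689 + 2*(-156)*(178 - 156))*(-723*33 + (-12 + 6*(-111)**3)) = (-38689 + 2*(-156)*22)*(-23859 + (-12 + 6*(-1367631))) = (-38689 - 6864)*(-23859 + (-12 - 8205786)) = -45553*(-23859 - 8205798) = -45553*(-8229657) = 374885565321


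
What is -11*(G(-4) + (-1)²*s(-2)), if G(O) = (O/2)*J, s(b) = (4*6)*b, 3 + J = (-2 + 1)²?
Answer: 484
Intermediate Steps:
J = -2 (J = -3 + (-2 + 1)² = -3 + (-1)² = -3 + 1 = -2)
s(b) = 24*b
G(O) = -O (G(O) = (O/2)*(-2) = -O)
-11*(G(-4) + (-1)²*s(-2)) = -11*(-1*(-4) + (-1)²*(24*(-2))) = -11*(4 + 1*(-48)) = -11*(4 - 48) = -11*(-44) = 484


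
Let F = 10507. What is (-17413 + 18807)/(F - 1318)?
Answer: 1394/9189 ≈ 0.15170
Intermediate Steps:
(-17413 + 18807)/(F - 1318) = (-17413 + 18807)/(10507 - 1318) = 1394/9189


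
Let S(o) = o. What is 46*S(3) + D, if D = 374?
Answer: 512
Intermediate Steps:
46*S(3) + D = 46*3 + 374 = 138 + 374 = 512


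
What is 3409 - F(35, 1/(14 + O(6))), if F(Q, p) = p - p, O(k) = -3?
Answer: 3409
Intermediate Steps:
F(Q, p) = 0
3409 - F(35, 1/(14 + O(6))) = 3409 - 1*0 = 3409 + 0 = 3409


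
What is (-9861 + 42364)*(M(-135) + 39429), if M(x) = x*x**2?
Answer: -78688007838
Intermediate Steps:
M(x) = x**3
(-9861 + 42364)*(M(-135) + 39429) = (-9861 + 42364)*((-135)**3 + 39429) = 32503*(-2460375 + 39429) = 32503*(-2420946) = -78688007838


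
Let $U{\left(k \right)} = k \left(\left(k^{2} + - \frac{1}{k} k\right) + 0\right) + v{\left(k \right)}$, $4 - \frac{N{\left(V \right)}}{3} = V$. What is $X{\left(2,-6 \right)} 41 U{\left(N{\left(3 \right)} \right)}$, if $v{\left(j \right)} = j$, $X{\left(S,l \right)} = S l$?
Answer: $-13284$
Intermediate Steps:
$N{\left(V \right)} = 12 - 3 V$
$U{\left(k \right)} = k + k \left(-1 + k^{2}\right)$ ($U{\left(k \right)} = k \left(\left(k^{2} + - \frac{1}{k} k\right) + 0\right) + k = k \left(\left(k^{2} - 1\right) + 0\right) + k = k \left(\left(-1 + k^{2}\right) + 0\right) + k = k \left(-1 + k^{2}\right) + k = k + k \left(-1 + k^{2}\right)$)
$X{\left(2,-6 \right)} 41 U{\left(N{\left(3 \right)} \right)} = 2 \left(-6\right) 41 \left(12 - 9\right)^{3} = \left(-12\right) 41 \left(12 - 9\right)^{3} = - 492 \cdot 3^{3} = \left(-492\right) 27 = -13284$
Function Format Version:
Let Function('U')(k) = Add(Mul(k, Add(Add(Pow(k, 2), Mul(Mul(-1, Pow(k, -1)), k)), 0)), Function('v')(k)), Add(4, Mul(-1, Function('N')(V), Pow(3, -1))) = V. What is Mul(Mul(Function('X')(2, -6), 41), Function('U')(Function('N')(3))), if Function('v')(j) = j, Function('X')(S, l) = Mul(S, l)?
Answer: -13284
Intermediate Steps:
Function('N')(V) = Add(12, Mul(-3, V))
Function('U')(k) = Add(k, Mul(k, Add(-1, Pow(k, 2)))) (Function('U')(k) = Add(Mul(k, Add(Add(Pow(k, 2), Mul(Mul(-1, Pow(k, -1)), k)), 0)), k) = Add(Mul(k, Add(Add(Pow(k, 2), -1), 0)), k) = Add(Mul(k, Add(Add(-1, Pow(k, 2)), 0)), k) = Add(Mul(k, Add(-1, Pow(k, 2))), k) = Add(k, Mul(k, Add(-1, Pow(k, 2)))))
Mul(Mul(Function('X')(2, -6), 41), Function('U')(Function('N')(3))) = Mul(Mul(Mul(2, -6), 41), Pow(Add(12, Mul(-3, 3)), 3)) = Mul(Mul(-12, 41), Pow(Add(12, -9), 3)) = Mul(-492, Pow(3, 3)) = Mul(-492, 27) = -13284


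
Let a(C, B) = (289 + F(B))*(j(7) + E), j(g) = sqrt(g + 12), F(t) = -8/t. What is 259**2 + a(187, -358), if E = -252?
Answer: -1029721/179 + 51735*sqrt(19)/179 ≈ -4492.8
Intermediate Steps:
j(g) = sqrt(12 + g)
a(C, B) = (-252 + sqrt(19))*(289 - 8/B) (a(C, B) = (289 - 8/B)*(sqrt(12 + 7) - 252) = (289 - 8/B)*(sqrt(19) - 252) = (289 - 8/B)*(-252 + sqrt(19)) = (-252 + sqrt(19))*(289 - 8/B))
259**2 + a(187, -358) = 259**2 + (2016 - 8*sqrt(19) + 289*(-358)*(-252 + sqrt(19)))/(-358) = 67081 - (2016 - 8*sqrt(19) + (26072424 - 103462*sqrt(19)))/358 = 67081 - (26074440 - 103470*sqrt(19))/358 = 67081 + (-13037220/179 + 51735*sqrt(19)/179) = -1029721/179 + 51735*sqrt(19)/179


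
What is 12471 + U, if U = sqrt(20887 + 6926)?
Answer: 12471 + sqrt(27813) ≈ 12638.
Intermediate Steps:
U = sqrt(27813) ≈ 166.77
12471 + U = 12471 + sqrt(27813)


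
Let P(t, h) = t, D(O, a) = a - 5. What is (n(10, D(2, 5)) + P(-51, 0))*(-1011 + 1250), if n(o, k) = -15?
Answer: -15774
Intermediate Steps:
D(O, a) = -5 + a
(n(10, D(2, 5)) + P(-51, 0))*(-1011 + 1250) = (-15 - 51)*(-1011 + 1250) = -66*239 = -15774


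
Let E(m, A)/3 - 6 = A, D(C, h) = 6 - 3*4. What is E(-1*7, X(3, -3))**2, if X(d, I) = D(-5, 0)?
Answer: 0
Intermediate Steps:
D(C, h) = -6 (D(C, h) = 6 - 12 = -6)
X(d, I) = -6
E(m, A) = 18 + 3*A
E(-1*7, X(3, -3))**2 = (18 + 3*(-6))**2 = (18 - 18)**2 = 0**2 = 0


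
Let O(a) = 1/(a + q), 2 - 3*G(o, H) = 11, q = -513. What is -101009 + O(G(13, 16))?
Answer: -52120645/516 ≈ -1.0101e+5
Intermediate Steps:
G(o, H) = -3 (G(o, H) = 2/3 - 1/3*11 = 2/3 - 11/3 = -3)
O(a) = 1/(-513 + a) (O(a) = 1/(a - 513) = 1/(-513 + a))
-101009 + O(G(13, 16)) = -101009 + 1/(-513 - 3) = -101009 + 1/(-516) = -101009 - 1/516 = -52120645/516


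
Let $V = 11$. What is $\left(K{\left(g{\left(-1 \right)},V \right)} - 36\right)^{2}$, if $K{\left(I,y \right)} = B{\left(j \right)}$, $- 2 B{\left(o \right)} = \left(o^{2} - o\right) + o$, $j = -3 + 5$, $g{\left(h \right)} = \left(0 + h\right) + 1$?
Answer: $1444$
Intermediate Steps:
$g{\left(h \right)} = 1 + h$ ($g{\left(h \right)} = h + 1 = 1 + h$)
$j = 2$
$B{\left(o \right)} = - \frac{o^{2}}{2}$ ($B{\left(o \right)} = - \frac{\left(o^{2} - o\right) + o}{2} = - \frac{o^{2}}{2}$)
$K{\left(I,y \right)} = -2$ ($K{\left(I,y \right)} = - \frac{2^{2}}{2} = \left(- \frac{1}{2}\right) 4 = -2$)
$\left(K{\left(g{\left(-1 \right)},V \right)} - 36\right)^{2} = \left(-2 - 36\right)^{2} = \left(-38\right)^{2} = 1444$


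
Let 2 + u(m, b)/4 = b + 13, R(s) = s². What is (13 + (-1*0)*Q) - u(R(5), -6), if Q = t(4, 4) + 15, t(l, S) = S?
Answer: -7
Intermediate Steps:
u(m, b) = 44 + 4*b (u(m, b) = -8 + 4*(b + 13) = -8 + 4*(13 + b) = -8 + (52 + 4*b) = 44 + 4*b)
Q = 19 (Q = 4 + 15 = 19)
(13 + (-1*0)*Q) - u(R(5), -6) = (13 - 1*0*19) - (44 + 4*(-6)) = (13 + 0*19) - (44 - 24) = (13 + 0) - 1*20 = 13 - 20 = -7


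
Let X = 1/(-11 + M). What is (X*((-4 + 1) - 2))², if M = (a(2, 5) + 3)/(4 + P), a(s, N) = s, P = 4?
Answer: 1600/6889 ≈ 0.23225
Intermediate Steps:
M = 5/8 (M = (2 + 3)/(4 + 4) = 5/8 ≈ 0.62500)
X = -8/83 (X = 1/(-11 + 5/8) = 1/(-83/8) = -8/83 ≈ -0.096385)
(X*((-4 + 1) - 2))² = (-8*((-4 + 1) - 2)/83)² = (-8*(-3 - 2)/83)² = (-8/83*(-5))² = (40/83)² = 1600/6889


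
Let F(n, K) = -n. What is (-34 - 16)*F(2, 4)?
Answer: 100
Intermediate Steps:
(-34 - 16)*F(2, 4) = (-34 - 16)*(-1*2) = -50*(-2) = 100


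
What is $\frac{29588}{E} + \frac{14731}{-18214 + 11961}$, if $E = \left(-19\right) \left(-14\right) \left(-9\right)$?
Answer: $- \frac{110139889}{7484841} \approx -14.715$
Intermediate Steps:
$E = -2394$ ($E = 266 \left(-9\right) = -2394$)
$\frac{29588}{E} + \frac{14731}{-18214 + 11961} = \frac{29588}{-2394} + \frac{14731}{-18214 + 11961} = 29588 \left(- \frac{1}{2394}\right) + \frac{14731}{-6253} = - \frac{14794}{1197} + 14731 \left(- \frac{1}{6253}\right) = - \frac{14794}{1197} - \frac{14731}{6253} = - \frac{110139889}{7484841}$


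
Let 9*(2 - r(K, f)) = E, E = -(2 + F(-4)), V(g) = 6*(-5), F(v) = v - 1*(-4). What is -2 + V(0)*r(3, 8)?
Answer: -206/3 ≈ -68.667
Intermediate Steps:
F(v) = 4 + v (F(v) = v + 4 = 4 + v)
V(g) = -30
E = -2 (E = -(2 + (4 - 4)) = -(2 + 0) = -1*2 = -2)
r(K, f) = 20/9 (r(K, f) = 2 - 1/9*(-2) = 2 + 2/9 = 20/9)
-2 + V(0)*r(3, 8) = -2 - 30*20/9 = -2 - 200/3 = -206/3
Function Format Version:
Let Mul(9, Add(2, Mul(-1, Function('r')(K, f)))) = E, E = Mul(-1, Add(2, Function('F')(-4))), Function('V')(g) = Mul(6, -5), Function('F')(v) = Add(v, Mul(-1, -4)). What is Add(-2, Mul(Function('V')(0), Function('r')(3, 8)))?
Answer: Rational(-206, 3) ≈ -68.667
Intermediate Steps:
Function('F')(v) = Add(4, v) (Function('F')(v) = Add(v, 4) = Add(4, v))
Function('V')(g) = -30
E = -2 (E = Mul(-1, Add(2, Add(4, -4))) = Mul(-1, Add(2, 0)) = Mul(-1, 2) = -2)
Function('r')(K, f) = Rational(20, 9) (Function('r')(K, f) = Add(2, Mul(Rational(-1, 9), -2)) = Add(2, Rational(2, 9)) = Rational(20, 9))
Add(-2, Mul(Function('V')(0), Function('r')(3, 8))) = Add(-2, Mul(-30, Rational(20, 9))) = Add(-2, Rational(-200, 3)) = Rational(-206, 3)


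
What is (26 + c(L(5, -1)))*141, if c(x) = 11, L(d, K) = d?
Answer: 5217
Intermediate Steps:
(26 + c(L(5, -1)))*141 = (26 + 11)*141 = 37*141 = 5217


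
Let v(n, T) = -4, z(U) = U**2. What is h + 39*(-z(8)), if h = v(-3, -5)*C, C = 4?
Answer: -2512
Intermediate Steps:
h = -16 (h = -4*4 = -16)
h + 39*(-z(8)) = -16 + 39*(-1*8**2) = -16 + 39*(-1*64) = -16 + 39*(-64) = -16 - 2496 = -2512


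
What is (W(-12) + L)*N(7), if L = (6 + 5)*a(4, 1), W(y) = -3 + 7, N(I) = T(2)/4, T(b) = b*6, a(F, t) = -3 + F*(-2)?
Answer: -351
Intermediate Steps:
a(F, t) = -3 - 2*F
T(b) = 6*b
N(I) = 3 (N(I) = (6*2)/4 = 12*(¼) = 3)
W(y) = 4
L = -121 (L = (6 + 5)*(-3 - 2*4) = 11*(-3 - 8) = 11*(-11) = -121)
(W(-12) + L)*N(7) = (4 - 121)*3 = -117*3 = -351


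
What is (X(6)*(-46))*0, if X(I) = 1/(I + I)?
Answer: 0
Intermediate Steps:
X(I) = 1/(2*I)
(X(6)*(-46))*0 = (((1/2)/6)*(-46))*0 = (((1/2)*(1/6))*(-46))*0 = ((1/12)*(-46))*0 = -23/6*0 = 0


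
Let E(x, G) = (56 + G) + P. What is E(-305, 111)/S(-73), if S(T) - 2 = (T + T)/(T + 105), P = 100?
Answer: -4272/41 ≈ -104.20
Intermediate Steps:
S(T) = 2 + 2*T/(105 + T) (S(T) = 2 + (T + T)/(T + 105) = 2 + (2*T)/(105 + T) = 2 + 2*T/(105 + T))
E(x, G) = 156 + G (E(x, G) = (56 + G) + 100 = 156 + G)
E(-305, 111)/S(-73) = (156 + 111)/((2*(105 + 2*(-73))/(105 - 73))) = 267/((2*(105 - 146)/32)) = 267/((2*(1/32)*(-41))) = 267/(-41/16) = 267*(-16/41) = -4272/41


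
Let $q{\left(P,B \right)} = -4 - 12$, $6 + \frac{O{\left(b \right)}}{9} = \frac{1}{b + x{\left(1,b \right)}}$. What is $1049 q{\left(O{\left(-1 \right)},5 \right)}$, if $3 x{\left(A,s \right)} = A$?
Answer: $-16784$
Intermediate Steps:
$x{\left(A,s \right)} = \frac{A}{3}$
$O{\left(b \right)} = -54 + \frac{9}{\frac{1}{3} + b}$ ($O{\left(b \right)} = -54 + \frac{9}{b + \frac{1}{3} \cdot 1} = -54 + \frac{9}{b + \frac{1}{3}} = -54 + \frac{9}{\frac{1}{3} + b}$)
$q{\left(P,B \right)} = -16$ ($q{\left(P,B \right)} = -4 - 12 = -16$)
$1049 q{\left(O{\left(-1 \right)},5 \right)} = 1049 \left(-16\right) = -16784$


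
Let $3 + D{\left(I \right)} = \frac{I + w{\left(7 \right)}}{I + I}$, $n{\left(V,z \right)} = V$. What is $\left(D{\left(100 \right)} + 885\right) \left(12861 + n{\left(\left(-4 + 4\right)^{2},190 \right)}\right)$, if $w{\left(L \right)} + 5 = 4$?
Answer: $\frac{2269953639}{200} \approx 1.135 \cdot 10^{7}$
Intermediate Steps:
$w{\left(L \right)} = -1$ ($w{\left(L \right)} = -5 + 4 = -1$)
$D{\left(I \right)} = -3 + \frac{-1 + I}{2 I}$ ($D{\left(I \right)} = -3 + \frac{I - 1}{I + I} = -3 + \frac{-1 + I}{2 I}$)
$\left(D{\left(100 \right)} + 885\right) \left(12861 + n{\left(\left(-4 + 4\right)^{2},190 \right)}\right) = \left(\frac{-1 - 500}{2 \cdot 100} + 885\right) \left(12861 + \left(-4 + 4\right)^{2}\right) = \left(\frac{1}{2} \cdot \frac{1}{100} \left(-1 - 500\right) + 885\right) \left(12861 + 0^{2}\right) = \left(\frac{1}{2} \cdot \frac{1}{100} \left(-501\right) + 885\right) \left(12861 + 0\right) = \left(- \frac{501}{200} + 885\right) 12861 = \frac{176499}{200} \cdot 12861 = \frac{2269953639}{200}$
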